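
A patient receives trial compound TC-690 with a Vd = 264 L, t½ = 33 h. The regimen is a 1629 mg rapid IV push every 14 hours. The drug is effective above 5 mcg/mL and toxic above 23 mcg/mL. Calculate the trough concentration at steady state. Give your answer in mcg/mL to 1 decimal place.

k = ln2/t½ = ln2/33 ≈ 0.021004 h⁻¹; fraction remaining f = e^(−kτ) = e^(−0.021004×14) ≈ 0.7452.
At steady state, accumulation factor R = 1/(1 − e^(−kτ)) ≈ 3.9246.
Each bolus raises the concentration by D/Vd = 1629/264 ≈ 6.170 mcg/mL.
Steady-state peak Cmax,ss = C₀·R ≈ 6.170 × 3.9246 ≈ 24.215 mcg/mL.
Steady-state trough Cmin,ss = Cmax,ss·f ≈ 24.215 × 0.7452 ≈ 18.045 mcg/mL.
Trough 18.0 mcg/mL vs MEC 5 mcg/mL: adequate.

18.0 mcg/mL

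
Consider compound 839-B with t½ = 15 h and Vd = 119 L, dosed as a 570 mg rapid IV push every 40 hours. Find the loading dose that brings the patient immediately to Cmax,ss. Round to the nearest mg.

677 mg

f = (1/2)^(40/15) ≈ 0.157490; accumulation ratio R = 1/(1−f) ≈ 1.18693.
Loading dose to hit Cmax,ss on first dose: D_load = D_maint·R ≈ 570 × 1.18693 ≈ 676.55 mg.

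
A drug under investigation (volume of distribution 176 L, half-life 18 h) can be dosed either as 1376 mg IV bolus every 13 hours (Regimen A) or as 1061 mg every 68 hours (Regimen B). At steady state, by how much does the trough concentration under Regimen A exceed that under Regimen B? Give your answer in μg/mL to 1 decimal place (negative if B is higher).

Regimen A: f = (1/2)^(13/18) ≈ 0.6062; Cmin,ss = (1376/176)·f/(1−f) ≈ 12.035 μg/mL.
Regimen B: f = (1/2)^(68/18) ≈ 0.0729; Cmin,ss = (1061/176)·f/(1−f) ≈ 0.474 μg/mL.
Difference ≈ 12.035 − 0.474 ≈ 11.561 μg/mL.

11.6 μg/mL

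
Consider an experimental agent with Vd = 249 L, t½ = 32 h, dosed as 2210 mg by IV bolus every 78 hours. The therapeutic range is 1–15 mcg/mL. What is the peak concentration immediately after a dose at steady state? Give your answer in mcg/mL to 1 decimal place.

10.9 mcg/mL

τ/t½ = 78/32 ≈ 2.4375, so fraction remaining f = (1/2)^(78/32) ≈ 0.1846.
At steady state, accumulation factor R = 1/(1 − e^(−kτ)) ≈ 1.2264.
Each bolus raises the concentration by D/Vd = 2210/249 ≈ 8.876 mcg/mL.
Steady-state peak Cmax,ss = C₀·R ≈ 8.876 × 1.2264 ≈ 10.886 mcg/mL.
Peak 10.9 mcg/mL vs MTC 15 mcg/mL: below toxic threshold.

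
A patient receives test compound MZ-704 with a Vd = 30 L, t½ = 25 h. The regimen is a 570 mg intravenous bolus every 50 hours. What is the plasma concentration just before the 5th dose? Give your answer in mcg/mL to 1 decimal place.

f = (1/2)^(τ/t½) = (1/2)^(50/25) ≈ 0.2500.
C₀ = D/Vd = 570/30 ≈ 19.000 mcg/mL.
Before the 5th dose, 4 doses have been given. Superposition: Cmin = C₀·(f + f² + … + f^4).
≈ 19.000 × (0.2500 + 0.0625 + 0.0156 + 0.0039) ≈ 19.000 × 0.3320 ≈ 6.308 mcg/mL.

6.3 mcg/mL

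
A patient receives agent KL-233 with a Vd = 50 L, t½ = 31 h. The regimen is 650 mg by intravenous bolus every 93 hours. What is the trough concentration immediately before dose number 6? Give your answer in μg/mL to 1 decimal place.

1.9 μg/mL

f = (1/2)^(τ/t½) = (1/2)^(93/31) ≈ 0.1250.
C₀ = D/Vd = 650/50 ≈ 13.000 μg/mL.
Before the 6th dose, 5 doses have been given. Superposition: Cmin = C₀·(f + f² + … + f^5).
≈ 13.000 × (0.1250 + 0.0156 + 0.0020 + 0.0002 + 0.0000) ≈ 13.000 × 0.1428 ≈ 1.856 μg/mL.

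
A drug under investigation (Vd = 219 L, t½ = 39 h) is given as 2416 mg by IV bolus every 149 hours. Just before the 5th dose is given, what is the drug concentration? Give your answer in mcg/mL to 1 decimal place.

f = (1/2)^(τ/t½) = (1/2)^(149/39) ≈ 0.0708.
C₀ = D/Vd = 2416/219 ≈ 11.032 mcg/mL.
Before the 5th dose, 4 doses have been given. Superposition: Cmin = C₀·(f + f² + … + f^4).
≈ 11.032 × (0.0708 + 0.0050 + 0.0004 + 0.0000) ≈ 11.032 × 0.0762 ≈ 0.841 mcg/mL.

0.8 mcg/mL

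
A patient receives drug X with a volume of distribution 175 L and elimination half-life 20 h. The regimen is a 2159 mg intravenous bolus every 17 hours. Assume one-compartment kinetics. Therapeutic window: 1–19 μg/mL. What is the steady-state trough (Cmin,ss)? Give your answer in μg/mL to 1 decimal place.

k = ln2/t½ = ln2/20 ≈ 0.034657 h⁻¹; fraction remaining f = e^(−kτ) = e^(−0.034657×17) ≈ 0.5548.
Single-dose peak C₀ = D/Vd = 2159/175 ≈ 12.337 μg/mL.
Steady-state trough Cmin,ss = C₀·f/(1−f) ≈ 12.337 × 0.5548/0.4452 ≈ 15.374 μg/mL.
Trough 15.4 μg/mL vs MEC 1 μg/mL: adequate.

15.4 μg/mL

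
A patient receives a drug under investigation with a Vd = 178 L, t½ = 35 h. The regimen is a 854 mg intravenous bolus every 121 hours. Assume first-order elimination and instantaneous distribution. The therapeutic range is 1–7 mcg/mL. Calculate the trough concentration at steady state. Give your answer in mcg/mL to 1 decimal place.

τ/t½ = 121/35 ≈ 3.4571, so fraction remaining f = (1/2)^(121/35) ≈ 0.0911.
Single-dose peak C₀ = D/Vd = 854/178 ≈ 4.798 mcg/mL.
Steady-state trough Cmin,ss = C₀·f/(1−f) ≈ 4.798 × 0.0911/0.9089 ≈ 0.481 mcg/mL.
Trough 0.5 mcg/mL vs MEC 1 mcg/mL: subtherapeutic.

0.5 mcg/mL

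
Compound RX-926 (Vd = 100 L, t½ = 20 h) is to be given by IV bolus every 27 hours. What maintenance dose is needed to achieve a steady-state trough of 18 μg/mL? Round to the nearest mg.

τ/t½ = 27/20 ≈ 1.35, so f = (1/2)^(27/20) ≈ 0.392292.
Cmin,ss = (D/Vd)·f/(1−f), so D = Cmin,ss·Vd·(1−f)/f.
D = 18 × 100 × (1−f)/f ≈ 18 × 100 × 1.54912 ≈ 2788.42 mg.

2788 mg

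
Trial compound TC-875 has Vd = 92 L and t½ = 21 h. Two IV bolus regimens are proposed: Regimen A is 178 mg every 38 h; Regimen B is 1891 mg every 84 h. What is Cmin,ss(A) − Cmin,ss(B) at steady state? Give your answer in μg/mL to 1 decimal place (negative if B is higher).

Regimen A: f = (1/2)^(38/21) ≈ 0.2853; Cmin,ss = (178/92)·f/(1−f) ≈ 0.772 μg/mL.
Regimen B: f = (1/2)^(84/21) ≈ 0.0625; Cmin,ss = (1891/92)·f/(1−f) ≈ 1.370 μg/mL.
Difference ≈ 0.772 − 1.370 ≈ -0.598 μg/mL.

-0.6 μg/mL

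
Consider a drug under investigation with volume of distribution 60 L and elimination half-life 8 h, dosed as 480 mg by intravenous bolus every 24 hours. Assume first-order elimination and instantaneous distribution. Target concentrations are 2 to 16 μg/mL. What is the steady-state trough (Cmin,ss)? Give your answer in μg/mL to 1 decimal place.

1.1 μg/mL

The dosing interval is 3 half-lives, so f = 2^(−3) = 0.125.
Accumulation ratio R = 1/(1 − f) = 1/0.875 = 8/7.
Single-dose peak C₀ = D/Vd = 480/60 = 8 μg/mL.
Steady-state peak Cmax,ss = C₀·R = 8 × 8/7 ≈ 9.143 μg/mL.
Steady-state trough Cmin,ss = Cmax,ss·f ≈ 9.143 × 0.125 ≈ 1.143 μg/mL.
Trough 1.1 μg/mL vs MEC 2 μg/mL: subtherapeutic.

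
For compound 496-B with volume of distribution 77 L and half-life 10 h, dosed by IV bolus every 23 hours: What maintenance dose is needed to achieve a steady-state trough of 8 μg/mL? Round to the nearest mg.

2418 mg

τ/t½ = 23/10 ≈ 2.3, so f = (1/2)^(23/10) ≈ 0.203063.
Cmin,ss = (D/Vd)·f/(1−f), so D = Cmin,ss·Vd·(1−f)/f.
D = 8 × 77 × (1−f)/f ≈ 8 × 77 × 3.92458 ≈ 2417.54 mg.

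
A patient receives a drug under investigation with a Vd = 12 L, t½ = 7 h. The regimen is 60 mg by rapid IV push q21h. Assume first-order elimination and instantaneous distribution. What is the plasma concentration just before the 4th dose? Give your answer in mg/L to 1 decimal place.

f = (1/2)^(τ/t½) = (1/2)^(21/7) ≈ 0.1250.
C₀ = D/Vd = 60/12 ≈ 5.000 mg/L.
Before the 4th dose, 3 doses have been given. Superposition: Cmin = C₀·(f + f² + … + f^3).
≈ 5.000 × (0.1250 + 0.0156 + 0.0020) ≈ 5.000 × 0.1426 ≈ 0.713 mg/L.

0.7 mg/L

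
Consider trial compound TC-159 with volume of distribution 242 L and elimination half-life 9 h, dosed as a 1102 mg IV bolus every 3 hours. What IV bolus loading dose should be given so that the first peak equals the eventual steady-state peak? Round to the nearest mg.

f = (1/2)^(3/9) ≈ 0.793701; accumulation ratio R = 1/(1−f) ≈ 4.84733.
Loading dose to hit Cmax,ss on first dose: D_load = D_maint·R ≈ 1102 × 4.84733 ≈ 5341.76 mg.

5342 mg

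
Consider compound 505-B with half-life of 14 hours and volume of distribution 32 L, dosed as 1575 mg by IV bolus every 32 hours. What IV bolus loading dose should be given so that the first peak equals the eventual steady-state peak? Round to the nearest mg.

1981 mg

f = (1/2)^(32/14) ≈ 0.205084; accumulation ratio R = 1/(1−f) ≈ 1.25799.
Loading dose to hit Cmax,ss on first dose: D_load = D_maint·R ≈ 1575 × 1.25799 ≈ 1981.33 mg.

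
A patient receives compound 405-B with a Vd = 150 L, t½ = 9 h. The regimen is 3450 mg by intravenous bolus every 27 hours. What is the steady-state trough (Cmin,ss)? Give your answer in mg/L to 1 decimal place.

The dosing interval is 3 half-lives, so f = 2^(−3) = 0.125.
Accumulation ratio R = 1/(1 − f) = 1/0.875 = 8/7.
Single-dose peak C₀ = D/Vd = 3450/150 = 23 mg/L.
Steady-state peak Cmax,ss = C₀·R = 23 × 8/7 ≈ 26.286 mg/L.
Steady-state trough Cmin,ss = Cmax,ss·f ≈ 26.286 × 0.125 ≈ 3.286 mg/L.

3.3 mg/L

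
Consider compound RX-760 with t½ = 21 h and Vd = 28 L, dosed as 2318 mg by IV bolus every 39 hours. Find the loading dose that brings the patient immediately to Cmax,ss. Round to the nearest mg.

3202 mg

f = (1/2)^(39/21) ≈ 0.276022; accumulation ratio R = 1/(1−f) ≈ 1.38126.
Loading dose to hit Cmax,ss on first dose: D_load = D_maint·R ≈ 2318 × 1.38126 ≈ 3201.76 mg.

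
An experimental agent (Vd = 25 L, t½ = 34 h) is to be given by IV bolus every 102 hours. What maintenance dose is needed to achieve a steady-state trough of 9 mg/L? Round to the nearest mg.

τ/t½ = 102/34 ≈ 3, so f = (1/2)^(102/34) ≈ 0.125000.
Cmin,ss = (D/Vd)·f/(1−f), so D = Cmin,ss·Vd·(1−f)/f.
D = 9 × 25 × (1−f)/f ≈ 9 × 25 × 7.00000 ≈ 1575.00 mg.

1575 mg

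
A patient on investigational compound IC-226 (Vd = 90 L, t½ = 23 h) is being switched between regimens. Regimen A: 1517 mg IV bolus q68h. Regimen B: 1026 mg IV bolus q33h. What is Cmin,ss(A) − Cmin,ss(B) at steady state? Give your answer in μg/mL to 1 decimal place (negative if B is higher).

Regimen A: f = (1/2)^(68/23) ≈ 0.1288; Cmin,ss = (1517/90)·f/(1−f) ≈ 2.492 μg/mL.
Regimen B: f = (1/2)^(33/23) ≈ 0.3699; Cmin,ss = (1026/90)·f/(1−f) ≈ 6.692 μg/mL.
Difference ≈ 2.492 − 6.692 ≈ -4.200 μg/mL.

-4.2 μg/mL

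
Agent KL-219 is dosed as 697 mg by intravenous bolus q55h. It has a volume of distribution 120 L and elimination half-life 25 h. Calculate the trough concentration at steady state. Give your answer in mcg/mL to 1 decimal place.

τ/t½ = 55/25 ≈ 2.2, so fraction remaining f = (1/2)^(55/25) ≈ 0.2176.
Each bolus raises the concentration by D/Vd = 697/120 ≈ 5.808 mcg/mL.
Steady-state trough Cmin,ss = C₀·f/(1−f) ≈ 5.808 × 0.2176/0.7824 ≈ 1.615 mcg/mL.

1.6 mcg/mL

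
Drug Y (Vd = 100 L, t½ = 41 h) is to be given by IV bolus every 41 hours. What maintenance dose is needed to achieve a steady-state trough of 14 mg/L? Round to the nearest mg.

1400 mg

τ/t½ = 41/41 ≈ 1, so f = (1/2)^(41/41) ≈ 0.500000.
Cmin,ss = (D/Vd)·f/(1−f), so D = Cmin,ss·Vd·(1−f)/f.
D = 14 × 100 × (1−f)/f ≈ 14 × 100 × 1.00000 ≈ 1400.00 mg.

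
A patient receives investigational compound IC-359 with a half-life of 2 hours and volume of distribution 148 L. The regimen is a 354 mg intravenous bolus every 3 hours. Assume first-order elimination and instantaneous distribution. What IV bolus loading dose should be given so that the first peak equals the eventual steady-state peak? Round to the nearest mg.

548 mg

f = (1/2)^(3/2) ≈ 0.353553; accumulation ratio R = 1/(1−f) ≈ 1.54692.
Loading dose to hit Cmax,ss on first dose: D_load = D_maint·R ≈ 354 × 1.54692 ≈ 547.61 mg.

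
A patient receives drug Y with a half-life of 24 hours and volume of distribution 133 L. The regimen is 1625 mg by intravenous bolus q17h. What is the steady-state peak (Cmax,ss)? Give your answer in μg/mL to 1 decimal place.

31.5 μg/mL

τ/t½ = 17/24 ≈ 0.70833, so fraction remaining f = (1/2)^(17/24) ≈ 0.6120.
Accumulation ratio R = 1/(1 − f) ≈ 1/0.3880 ≈ 2.5773.
Each bolus raises the concentration by D/Vd = 1625/133 ≈ 12.218 μg/mL.
Steady-state peak Cmax,ss = C₀·R ≈ 12.218 × 2.5773 ≈ 31.489 μg/mL.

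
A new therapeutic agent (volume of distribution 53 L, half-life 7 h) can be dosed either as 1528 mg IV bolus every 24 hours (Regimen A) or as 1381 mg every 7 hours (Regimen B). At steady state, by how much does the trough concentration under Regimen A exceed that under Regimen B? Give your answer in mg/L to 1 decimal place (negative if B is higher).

Regimen A: f = (1/2)^(24/7) ≈ 0.0929; Cmin,ss = (1528/53)·f/(1−f) ≈ 2.953 mg/L.
Regimen B: f = (1/2)^(7/7) ≈ 0.5000; Cmin,ss = (1381/53)·f/(1−f) ≈ 26.057 mg/L.
Difference ≈ 2.953 − 26.057 ≈ -23.104 mg/L.

-23.1 mg/L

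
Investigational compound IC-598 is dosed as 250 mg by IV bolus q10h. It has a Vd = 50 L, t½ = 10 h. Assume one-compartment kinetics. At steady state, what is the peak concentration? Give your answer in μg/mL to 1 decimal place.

10.0 μg/mL

The dosing interval is 1 half-life, so f = 2^(−1) = 0.5.
At steady state, R = 1/(1 − 0.5) = 2/1.
Single-dose peak C₀ = D/Vd = 250/50 = 5 μg/mL.
Steady-state peak Cmax,ss = C₀·R = 5 × 2/1 ≈ 10.000 μg/mL.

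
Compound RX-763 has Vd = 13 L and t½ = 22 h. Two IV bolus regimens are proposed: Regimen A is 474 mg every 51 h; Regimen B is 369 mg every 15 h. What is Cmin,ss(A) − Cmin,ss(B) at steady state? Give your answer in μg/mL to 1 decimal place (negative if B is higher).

-37.8 μg/mL

Regimen A: f = (1/2)^(51/22) ≈ 0.2005; Cmin,ss = (474/13)·f/(1−f) ≈ 9.144 μg/mL.
Regimen B: f = (1/2)^(15/22) ≈ 0.6234; Cmin,ss = (369/13)·f/(1−f) ≈ 46.986 μg/mL.
Difference ≈ 9.144 − 46.986 ≈ -37.842 μg/mL.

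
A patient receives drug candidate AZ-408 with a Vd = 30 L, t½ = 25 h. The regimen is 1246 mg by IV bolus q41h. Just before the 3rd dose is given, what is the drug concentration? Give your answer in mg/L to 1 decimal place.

17.6 mg/L

f = (1/2)^(τ/t½) = (1/2)^(41/25) ≈ 0.3209.
C₀ = D/Vd = 1246/30 ≈ 41.533 mg/L.
Before the 3rd dose, 2 doses have been given. Superposition: Cmin = C₀·(f + f²).
≈ 41.533 × (0.3209 + 0.1030) ≈ 41.533 × 0.4239 ≈ 17.606 mg/L.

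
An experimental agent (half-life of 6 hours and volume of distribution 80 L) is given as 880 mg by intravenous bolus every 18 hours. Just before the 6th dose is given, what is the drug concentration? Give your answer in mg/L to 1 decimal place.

1.6 mg/L

f = (1/2)^(τ/t½) = (1/2)^(18/6) ≈ 0.1250.
C₀ = D/Vd = 880/80 ≈ 11.000 mg/L.
Before the 6th dose, 5 doses have been given. Superposition: Cmin = C₀·(f + f² + … + f^5).
≈ 11.000 × (0.1250 + 0.0156 + 0.0020 + 0.0002 + 0.0000) ≈ 11.000 × 0.1428 ≈ 1.571 mg/L.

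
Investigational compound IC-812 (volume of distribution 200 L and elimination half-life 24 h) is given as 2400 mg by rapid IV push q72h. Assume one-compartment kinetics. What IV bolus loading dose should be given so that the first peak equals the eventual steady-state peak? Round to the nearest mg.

2743 mg

f = (1/2)^(72/24) ≈ 0.125000; accumulation ratio R = 1/(1−f) ≈ 1.14286.
Loading dose to hit Cmax,ss on first dose: D_load = D_maint·R ≈ 2400 × 1.14286 ≈ 2742.86 mg.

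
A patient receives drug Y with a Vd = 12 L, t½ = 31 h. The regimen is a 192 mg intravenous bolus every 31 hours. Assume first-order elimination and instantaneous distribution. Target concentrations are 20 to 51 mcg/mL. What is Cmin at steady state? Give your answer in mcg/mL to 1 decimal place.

The dosing interval is 1 half-life, so f = 2^(−1) = 0.5.
At steady state, R = 1/(1 − 0.5) = 2/1.
Single-dose peak C₀ = D/Vd = 192/12 = 16 mcg/mL.
Steady-state peak Cmax,ss = C₀·R = 16 × 2/1 ≈ 32.000 mcg/mL.
Steady-state trough Cmin,ss = Cmax,ss·f ≈ 32.000 × 0.5 ≈ 16.000 mcg/mL.
Trough 16.0 mcg/mL vs MEC 20 mcg/mL: subtherapeutic.

16.0 mcg/mL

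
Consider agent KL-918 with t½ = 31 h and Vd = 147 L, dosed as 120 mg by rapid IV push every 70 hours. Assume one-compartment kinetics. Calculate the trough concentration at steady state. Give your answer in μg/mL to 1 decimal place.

Over one 70-h interval, 70/31 ≈ 2.2581 half-lives elapse, leaving f ≈ 0.2091 of each dose.
Single-dose peak C₀ = D/Vd = 120/147 ≈ 0.816 μg/mL.
Steady-state trough Cmin,ss = C₀·f/(1−f) ≈ 0.816 × 0.2091/0.7909 ≈ 0.216 μg/mL.

0.2 μg/mL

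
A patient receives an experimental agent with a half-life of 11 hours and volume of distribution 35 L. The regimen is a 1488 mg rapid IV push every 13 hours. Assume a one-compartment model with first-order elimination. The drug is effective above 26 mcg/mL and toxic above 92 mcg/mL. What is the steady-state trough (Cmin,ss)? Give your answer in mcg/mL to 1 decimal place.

33.5 mcg/mL

k = ln2/t½ = ln2/11 ≈ 0.063013 h⁻¹; fraction remaining f = e^(−kτ) = e^(−0.063013×13) ≈ 0.4408.
Each bolus raises the concentration by D/Vd = 1488/35 ≈ 42.514 mcg/mL.
Steady-state trough Cmin,ss = C₀·f/(1−f) ≈ 42.514 × 0.4408/0.5592 ≈ 33.512 mcg/mL.
Trough 33.5 mcg/mL vs MEC 26 mcg/mL: adequate.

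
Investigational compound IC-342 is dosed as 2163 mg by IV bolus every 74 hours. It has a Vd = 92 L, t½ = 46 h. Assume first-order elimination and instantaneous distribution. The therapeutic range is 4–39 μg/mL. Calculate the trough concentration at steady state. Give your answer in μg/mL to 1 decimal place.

11.5 μg/mL

k = ln2/t½ = ln2/46 ≈ 0.015068 h⁻¹; fraction remaining f = e^(−kτ) = e^(−0.015068×74) ≈ 0.3279.
At steady state, accumulation factor R = 1/(1 − e^(−kτ)) ≈ 1.4879.
Single-dose peak C₀ = D/Vd = 2163/92 ≈ 23.511 μg/mL.
Steady-state peak Cmax,ss = C₀·R ≈ 23.511 × 1.4879 ≈ 34.982 μg/mL.
Steady-state trough Cmin,ss = Cmax,ss·f ≈ 34.982 × 0.3279 ≈ 11.471 μg/mL.
Trough 11.5 μg/mL vs MEC 4 μg/mL: adequate.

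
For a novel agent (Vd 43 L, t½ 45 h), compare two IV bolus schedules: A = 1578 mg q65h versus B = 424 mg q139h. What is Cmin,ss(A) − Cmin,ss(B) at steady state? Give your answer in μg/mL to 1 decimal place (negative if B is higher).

Regimen A: f = (1/2)^(65/45) ≈ 0.3674; Cmin,ss = (1578/43)·f/(1−f) ≈ 21.313 μg/mL.
Regimen B: f = (1/2)^(139/45) ≈ 0.1175; Cmin,ss = (424/43)·f/(1−f) ≈ 1.313 μg/mL.
Difference ≈ 21.313 − 1.313 ≈ 20.000 μg/mL.

20.0 μg/mL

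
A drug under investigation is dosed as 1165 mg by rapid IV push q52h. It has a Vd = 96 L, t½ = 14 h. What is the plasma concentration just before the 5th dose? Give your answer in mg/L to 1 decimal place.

1.0 mg/L

f = (1/2)^(τ/t½) = (1/2)^(52/14) ≈ 0.0762.
C₀ = D/Vd = 1165/96 ≈ 12.135 mg/L.
Before the 5th dose, 4 doses have been given. Superposition: Cmin = C₀·(f + f² + … + f^4).
≈ 12.135 × (0.0762 + 0.0058 + 0.0004 + 0.0000) ≈ 12.135 × 0.0824 ≈ 1.000 mg/L.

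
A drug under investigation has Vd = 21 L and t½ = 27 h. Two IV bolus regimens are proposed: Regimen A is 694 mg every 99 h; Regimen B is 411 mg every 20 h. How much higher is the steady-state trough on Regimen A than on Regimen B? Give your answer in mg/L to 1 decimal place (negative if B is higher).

-26.3 mg/L

Regimen A: f = (1/2)^(99/27) ≈ 0.0787; Cmin,ss = (694/21)·f/(1−f) ≈ 2.823 mg/L.
Regimen B: f = (1/2)^(20/27) ≈ 0.5984; Cmin,ss = (411/21)·f/(1−f) ≈ 29.162 mg/L.
Difference ≈ 2.823 − 29.162 ≈ -26.339 mg/L.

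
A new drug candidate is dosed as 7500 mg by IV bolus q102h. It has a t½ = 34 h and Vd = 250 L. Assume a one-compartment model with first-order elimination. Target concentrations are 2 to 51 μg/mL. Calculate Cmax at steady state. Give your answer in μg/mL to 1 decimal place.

34.3 μg/mL

τ = 102 h = 3 half-lives, so f = (1/2)^3 = 0.125.
Accumulation ratio R = 1/(1 − f) = 1/0.875 = 8/7.
Single-dose peak C₀ = D/Vd = 7500/250 = 30 μg/mL.
Steady-state peak Cmax,ss = C₀·R = 30 × 8/7 ≈ 34.286 μg/mL.
Peak 34.3 μg/mL vs MTC 51 μg/mL: below toxic threshold.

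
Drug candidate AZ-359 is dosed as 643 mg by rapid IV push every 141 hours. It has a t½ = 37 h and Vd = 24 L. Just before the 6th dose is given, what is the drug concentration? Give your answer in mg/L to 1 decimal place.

2.1 mg/L

f = (1/2)^(τ/t½) = (1/2)^(141/37) ≈ 0.0713.
C₀ = D/Vd = 643/24 ≈ 26.792 mg/L.
Before the 6th dose, 5 doses have been given. Superposition: Cmin = C₀·(f + f² + … + f^5).
≈ 26.792 × (0.0713 + 0.0051 + 0.0004 + 0.0000 + 0.0000) ≈ 26.792 × 0.0768 ≈ 2.058 mg/L.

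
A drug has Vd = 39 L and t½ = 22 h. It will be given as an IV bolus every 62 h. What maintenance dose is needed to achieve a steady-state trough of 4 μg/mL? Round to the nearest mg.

944 mg

τ/t½ = 62/22 ≈ 2.8182, so f = (1/2)^(62/22) ≈ 0.141789.
Cmin,ss = (D/Vd)·f/(1−f), so D = Cmin,ss·Vd·(1−f)/f.
D = 4 × 39 × (1−f)/f ≈ 4 × 39 × 6.05273 ≈ 944.23 mg.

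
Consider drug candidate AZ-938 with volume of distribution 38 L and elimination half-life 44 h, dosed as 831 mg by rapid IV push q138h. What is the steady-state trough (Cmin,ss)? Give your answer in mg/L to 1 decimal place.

k = ln2/t½ = ln2/44 ≈ 0.015753 h⁻¹; fraction remaining f = e^(−kτ) = e^(−0.015753×138) ≈ 0.1137.
At steady state, accumulation factor R = 1/(1 − e^(−kτ)) ≈ 1.1283.
Each bolus raises the concentration by D/Vd = 831/38 ≈ 21.868 mg/L.
Cmax,ss = C₀/(1 − f) ≈ 21.868/0.8863 ≈ 24.673 mg/L.
Steady-state trough Cmin,ss = Cmax,ss·f ≈ 24.673 × 0.1137 ≈ 2.805 mg/L.

2.8 mg/L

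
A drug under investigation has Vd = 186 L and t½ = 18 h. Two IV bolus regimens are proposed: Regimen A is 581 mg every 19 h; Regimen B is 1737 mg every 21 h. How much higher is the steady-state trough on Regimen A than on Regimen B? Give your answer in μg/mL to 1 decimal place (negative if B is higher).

Regimen A: f = (1/2)^(19/18) ≈ 0.4811; Cmin,ss = (581/186)·f/(1−f) ≈ 2.896 μg/mL.
Regimen B: f = (1/2)^(21/18) ≈ 0.4454; Cmin,ss = (1737/186)·f/(1−f) ≈ 7.500 μg/mL.
Difference ≈ 2.896 − 7.500 ≈ -4.604 μg/mL.

-4.6 μg/mL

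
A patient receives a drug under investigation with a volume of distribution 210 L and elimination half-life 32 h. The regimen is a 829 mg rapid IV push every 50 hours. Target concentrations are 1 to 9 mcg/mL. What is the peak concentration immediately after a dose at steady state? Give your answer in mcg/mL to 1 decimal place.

6.0 mcg/mL

τ/t½ = 50/32 ≈ 1.5625, so fraction remaining f = (1/2)^(50/32) ≈ 0.3386.
Accumulation ratio R = 1/(1 − f) ≈ 1/0.6614 ≈ 1.5119.
Each bolus raises the concentration by D/Vd = 829/210 ≈ 3.948 mcg/mL.
Cmax,ss = C₀/(1 − f) ≈ 3.948/0.6614 ≈ 5.969 mcg/mL.
Peak 6.0 mcg/mL vs MTC 9 mcg/mL: below toxic threshold.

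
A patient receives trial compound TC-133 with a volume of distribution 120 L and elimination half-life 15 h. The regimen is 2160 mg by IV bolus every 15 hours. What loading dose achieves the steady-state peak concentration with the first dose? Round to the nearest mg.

4320 mg

f = (1/2)^(15/15) ≈ 0.500000; accumulation ratio R = 1/(1−f) ≈ 2.00000.
Loading dose to hit Cmax,ss on first dose: D_load = D_maint·R ≈ 2160 × 2.00000 ≈ 4320.00 mg.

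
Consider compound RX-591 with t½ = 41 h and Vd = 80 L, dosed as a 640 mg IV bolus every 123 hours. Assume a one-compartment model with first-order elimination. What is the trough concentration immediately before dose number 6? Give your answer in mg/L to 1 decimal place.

f = (1/2)^(τ/t½) = (1/2)^(123/41) ≈ 0.1250.
C₀ = D/Vd = 640/80 ≈ 8.000 mg/L.
Before the 6th dose, 5 doses have been given. Superposition: Cmin = C₀·(f + f² + … + f^5).
≈ 8.000 × (0.1250 + 0.0156 + 0.0020 + 0.0002 + 0.0000) ≈ 8.000 × 0.1428 ≈ 1.142 mg/L.

1.1 mg/L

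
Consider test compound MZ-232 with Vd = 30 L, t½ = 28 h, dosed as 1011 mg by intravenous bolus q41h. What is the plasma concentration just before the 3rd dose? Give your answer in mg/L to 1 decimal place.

f = (1/2)^(τ/t½) = (1/2)^(41/28) ≈ 0.3624.
C₀ = D/Vd = 1011/30 ≈ 33.700 mg/L.
Before the 3rd dose, 2 doses have been given. Superposition: Cmin = C₀·(f + f²).
≈ 33.700 × (0.3624 + 0.1313) ≈ 33.700 × 0.4937 ≈ 16.638 mg/L.

16.6 mg/L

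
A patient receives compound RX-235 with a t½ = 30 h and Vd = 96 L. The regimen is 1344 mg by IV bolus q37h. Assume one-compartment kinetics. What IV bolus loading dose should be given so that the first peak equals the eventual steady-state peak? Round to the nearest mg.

2339 mg

f = (1/2)^(37/30) ≈ 0.425334; accumulation ratio R = 1/(1−f) ≈ 1.74014.
Loading dose to hit Cmax,ss on first dose: D_load = D_maint·R ≈ 1344 × 1.74014 ≈ 2338.75 mg.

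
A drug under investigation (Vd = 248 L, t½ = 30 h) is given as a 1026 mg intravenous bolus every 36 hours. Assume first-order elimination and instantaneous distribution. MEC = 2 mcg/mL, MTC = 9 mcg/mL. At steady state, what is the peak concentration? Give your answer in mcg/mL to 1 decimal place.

7.3 mcg/mL

k = ln2/t½ = ln2/30 ≈ 0.023105 h⁻¹; fraction remaining f = e^(−kτ) = e^(−0.023105×36) ≈ 0.4353.
At steady state, accumulation factor R = 1/(1 − e^(−kτ)) ≈ 1.7709.
Each bolus raises the concentration by D/Vd = 1026/248 ≈ 4.137 mcg/mL.
Steady-state peak Cmax,ss = C₀·R ≈ 4.137 × 1.7709 ≈ 7.326 mcg/mL.
Peak 7.3 mcg/mL vs MTC 9 mcg/mL: below toxic threshold.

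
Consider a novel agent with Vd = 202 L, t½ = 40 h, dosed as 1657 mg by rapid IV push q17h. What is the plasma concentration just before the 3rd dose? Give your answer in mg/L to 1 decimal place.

10.7 mg/L

f = (1/2)^(τ/t½) = (1/2)^(17/40) ≈ 0.7448.
C₀ = D/Vd = 1657/202 ≈ 8.203 mg/L.
Before the 3rd dose, 2 doses have been given. Superposition: Cmin = C₀·(f + f²).
≈ 8.203 × (0.7448 + 0.5547) ≈ 8.203 × 1.2995 ≈ 10.660 mg/L.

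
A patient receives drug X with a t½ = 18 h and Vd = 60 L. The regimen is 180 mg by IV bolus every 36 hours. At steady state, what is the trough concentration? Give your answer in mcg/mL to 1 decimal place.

τ = 36 h = 2 half-lives, so f = (1/2)^2 = 0.25.
Accumulation ratio R = 1/(1 − f) = 1/0.75 = 4/3.
Single-dose peak C₀ = D/Vd = 180/60 = 3 mcg/mL.
Steady-state peak Cmax,ss = C₀·R = 3 × 4/3 ≈ 4.000 mcg/mL.
Steady-state trough Cmin,ss = Cmax,ss·f ≈ 4.000 × 0.25 ≈ 1.000 mcg/mL.

1.0 mcg/mL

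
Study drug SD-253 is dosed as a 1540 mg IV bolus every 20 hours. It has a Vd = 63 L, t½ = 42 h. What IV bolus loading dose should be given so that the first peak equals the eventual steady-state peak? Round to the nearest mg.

f = (1/2)^(20/42) ≈ 0.718873; accumulation ratio R = 1/(1−f) ≈ 3.55711.
Loading dose to hit Cmax,ss on first dose: D_load = D_maint·R ≈ 1540 × 3.55711 ≈ 5477.95 mg.

5478 mg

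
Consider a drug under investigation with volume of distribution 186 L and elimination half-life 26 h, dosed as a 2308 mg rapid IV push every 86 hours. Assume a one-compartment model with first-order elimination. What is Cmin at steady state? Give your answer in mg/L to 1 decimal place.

Over one 86-h interval, 86/26 ≈ 3.3077 half-lives elapse, leaving f ≈ 0.1010 of each dose.
Single-dose peak C₀ = D/Vd = 2308/186 ≈ 12.409 mg/L.
Steady-state trough Cmin,ss = C₀·f/(1−f) ≈ 12.409 × 0.1010/0.8990 ≈ 1.394 mg/L.

1.4 mg/L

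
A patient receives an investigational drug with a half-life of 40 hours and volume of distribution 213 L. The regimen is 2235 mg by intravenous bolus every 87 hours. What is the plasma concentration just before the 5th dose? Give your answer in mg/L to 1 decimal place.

3.0 mg/L

f = (1/2)^(τ/t½) = (1/2)^(87/40) ≈ 0.2214.
C₀ = D/Vd = 2235/213 ≈ 10.493 mg/L.
Before the 5th dose, 4 doses have been given. Superposition: Cmin = C₀·(f + f² + … + f^4).
≈ 10.493 × (0.2214 + 0.0490 + 0.0109 + 0.0024) ≈ 10.493 × 0.2837 ≈ 2.977 mg/L.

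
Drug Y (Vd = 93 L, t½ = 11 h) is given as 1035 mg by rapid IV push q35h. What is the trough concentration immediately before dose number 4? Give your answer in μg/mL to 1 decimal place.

1.4 μg/mL

f = (1/2)^(τ/t½) = (1/2)^(35/11) ≈ 0.1102.
C₀ = D/Vd = 1035/93 ≈ 11.129 μg/mL.
Before the 4th dose, 3 doses have been given. Superposition: Cmin = C₀·(f + f² + … + f^3).
≈ 11.129 × (0.1102 + 0.0121 + 0.0013) ≈ 11.129 × 0.1236 ≈ 1.376 μg/mL.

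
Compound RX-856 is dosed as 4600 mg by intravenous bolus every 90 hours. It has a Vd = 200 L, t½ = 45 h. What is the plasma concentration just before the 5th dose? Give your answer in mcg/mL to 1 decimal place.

f = (1/2)^(τ/t½) = (1/2)^(90/45) ≈ 0.2500.
C₀ = D/Vd = 4600/200 ≈ 23.000 mcg/mL.
Before the 5th dose, 4 doses have been given. Superposition: Cmin = C₀·(f + f² + … + f^4).
≈ 23.000 × (0.2500 + 0.0625 + 0.0156 + 0.0039) ≈ 23.000 × 0.3320 ≈ 7.636 mcg/mL.

7.6 mcg/mL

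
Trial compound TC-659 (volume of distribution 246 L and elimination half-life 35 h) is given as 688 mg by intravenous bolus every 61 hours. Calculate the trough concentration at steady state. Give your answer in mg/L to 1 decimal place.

k = ln2/t½ = ln2/35 ≈ 0.019804 h⁻¹; fraction remaining f = e^(−kτ) = e^(−0.019804×61) ≈ 0.2988.
Accumulation ratio R = 1/(1 − f) ≈ 1/0.7012 ≈ 1.4261.
Each bolus raises the concentration by D/Vd = 688/246 ≈ 2.797 mg/L.
Steady-state peak Cmax,ss = C₀·R ≈ 2.797 × 1.4261 ≈ 3.989 mg/L.
One interval later, Cmin,ss = Cmax,ss·e^(−kτ) ≈ 3.989 × 0.2988 ≈ 1.192 mg/L.

1.2 mg/L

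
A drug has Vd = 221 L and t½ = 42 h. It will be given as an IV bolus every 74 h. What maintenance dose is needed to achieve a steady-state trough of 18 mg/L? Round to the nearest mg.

9513 mg

τ/t½ = 74/42 ≈ 1.7619, so f = (1/2)^(74/42) ≈ 0.294859.
Cmin,ss = (D/Vd)·f/(1−f), so D = Cmin,ss·Vd·(1−f)/f.
D = 18 × 221 × (1−f)/f ≈ 18 × 221 × 2.39145 ≈ 9513.19 mg.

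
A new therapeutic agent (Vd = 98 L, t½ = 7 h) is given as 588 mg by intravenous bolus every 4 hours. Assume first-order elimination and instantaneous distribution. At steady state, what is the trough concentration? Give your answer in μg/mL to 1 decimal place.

12.3 μg/mL

τ/t½ = 4/7 ≈ 0.57143, so fraction remaining f = (1/2)^(4/7) ≈ 0.6730.
Each bolus raises the concentration by D/Vd = 588/98 ≈ 6.000 μg/mL.
Steady-state trough Cmin,ss = C₀·f/(1−f) ≈ 6.000 × 0.6730/0.3270 ≈ 12.349 μg/mL.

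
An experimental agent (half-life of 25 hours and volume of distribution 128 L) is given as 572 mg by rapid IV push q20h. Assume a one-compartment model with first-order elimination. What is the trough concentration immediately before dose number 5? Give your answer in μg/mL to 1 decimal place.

f = (1/2)^(τ/t½) = (1/2)^(20/25) ≈ 0.5743.
C₀ = D/Vd = 572/128 ≈ 4.469 μg/mL.
Before the 5th dose, 4 doses have been given. Superposition: Cmin = C₀·(f + f² + … + f^4).
≈ 4.469 × (0.5743 + 0.3298 + 0.1894 + 0.1088) ≈ 4.469 × 1.2023 ≈ 5.373 μg/mL.

5.4 μg/mL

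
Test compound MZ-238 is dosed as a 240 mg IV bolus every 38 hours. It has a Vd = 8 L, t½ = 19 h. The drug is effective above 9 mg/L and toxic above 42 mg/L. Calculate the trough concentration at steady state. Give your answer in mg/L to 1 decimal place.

τ = 38 h = 2 half-lives, so f = (1/2)^2 = 0.25.
Accumulation ratio R = 1/(1 − f) = 1/0.75 = 4/3.
Single-dose peak C₀ = D/Vd = 240/8 = 30 mg/L.
Steady-state peak Cmax,ss = C₀·R = 30 × 4/3 ≈ 40.000 mg/L.
Steady-state trough Cmin,ss = Cmax,ss·f ≈ 40.000 × 0.25 ≈ 10.000 mg/L.
Trough 10.0 mg/L vs MEC 9 mg/L: adequate.

10.0 mg/L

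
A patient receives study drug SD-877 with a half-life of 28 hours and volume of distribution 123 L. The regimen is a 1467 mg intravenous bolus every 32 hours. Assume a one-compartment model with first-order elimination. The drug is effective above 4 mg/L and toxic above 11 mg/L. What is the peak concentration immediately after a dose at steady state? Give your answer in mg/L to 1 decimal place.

τ/t½ = 32/28 ≈ 1.1429, so fraction remaining f = (1/2)^(32/28) ≈ 0.4529.
At steady state, accumulation factor R = 1/(1 − e^(−kτ)) ≈ 1.8278.
Single-dose peak C₀ = D/Vd = 1467/123 ≈ 11.927 mg/L.
Cmax,ss = C₀/(1 − f) ≈ 11.927/0.5471 ≈ 21.800 mg/L.
Peak 21.8 mg/L vs MTC 11 mg/L: exceeds toxic threshold.

21.8 mg/L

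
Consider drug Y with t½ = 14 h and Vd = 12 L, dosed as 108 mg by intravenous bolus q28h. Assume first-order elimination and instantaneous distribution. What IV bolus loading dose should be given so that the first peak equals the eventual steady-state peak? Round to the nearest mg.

f = (1/2)^(28/14) ≈ 0.250000; accumulation ratio R = 1/(1−f) ≈ 1.33333.
Loading dose to hit Cmax,ss on first dose: D_load = D_maint·R ≈ 108 × 1.33333 ≈ 144.00 mg.

144 mg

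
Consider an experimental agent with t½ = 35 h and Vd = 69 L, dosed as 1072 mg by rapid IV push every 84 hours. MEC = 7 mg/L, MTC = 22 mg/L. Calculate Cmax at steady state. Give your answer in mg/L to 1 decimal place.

19.2 mg/L

k = ln2/t½ = ln2/35 ≈ 0.019804 h⁻¹; fraction remaining f = e^(−kτ) = e^(−0.019804×84) ≈ 0.1895.
At steady state, accumulation factor R = 1/(1 − e^(−kτ)) ≈ 1.2338.
Each bolus raises the concentration by D/Vd = 1072/69 ≈ 15.536 mg/L.
Cmax,ss = C₀/(1 − f) ≈ 15.536/0.8105 ≈ 19.168 mg/L.
Peak 19.2 mg/L vs MTC 22 mg/L: below toxic threshold.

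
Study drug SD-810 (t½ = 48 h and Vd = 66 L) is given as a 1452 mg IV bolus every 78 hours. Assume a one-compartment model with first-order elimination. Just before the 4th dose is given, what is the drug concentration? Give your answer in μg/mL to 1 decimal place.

f = (1/2)^(τ/t½) = (1/2)^(78/48) ≈ 0.3242.
C₀ = D/Vd = 1452/66 ≈ 22.000 μg/mL.
Before the 4th dose, 3 doses have been given. Superposition: Cmin = C₀·(f + f² + … + f^3).
≈ 22.000 × (0.3242 + 0.1051 + 0.0341) ≈ 22.000 × 0.4634 ≈ 10.195 μg/mL.

10.2 μg/mL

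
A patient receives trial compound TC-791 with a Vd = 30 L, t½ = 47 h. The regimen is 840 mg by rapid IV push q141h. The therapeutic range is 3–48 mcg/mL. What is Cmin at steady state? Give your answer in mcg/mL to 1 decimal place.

τ = 141 h = 3 half-lives, so f = (1/2)^3 = 0.125.
Accumulation ratio R = 1/(1 − f) = 1/0.875 = 8/7.
Single-dose peak C₀ = D/Vd = 840/30 = 28 mcg/mL.
Steady-state peak Cmax,ss = C₀·R = 28 × 8/7 ≈ 32.000 mcg/mL.
Steady-state trough Cmin,ss = Cmax,ss·f ≈ 32.000 × 0.125 ≈ 4.000 mcg/mL.
Trough 4.0 mcg/mL vs MEC 3 mcg/mL: adequate.

4.0 mcg/mL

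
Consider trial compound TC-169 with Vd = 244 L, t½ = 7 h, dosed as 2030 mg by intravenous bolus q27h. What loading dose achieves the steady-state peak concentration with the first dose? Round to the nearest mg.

f = (1/2)^(27/7) ≈ 0.069006; accumulation ratio R = 1/(1−f) ≈ 1.07412.
Loading dose to hit Cmax,ss on first dose: D_load = D_maint·R ≈ 2030 × 1.07412 ≈ 2180.46 mg.

2180 mg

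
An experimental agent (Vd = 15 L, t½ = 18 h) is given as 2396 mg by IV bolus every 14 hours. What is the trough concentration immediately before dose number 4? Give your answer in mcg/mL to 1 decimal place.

179.2 mcg/mL

f = (1/2)^(τ/t½) = (1/2)^(14/18) ≈ 0.5833.
C₀ = D/Vd = 2396/15 ≈ 159.733 mcg/mL.
Before the 4th dose, 3 doses have been given. Superposition: Cmin = C₀·(f + f² + … + f^3).
≈ 159.733 × (0.5833 + 0.3402 + 0.1985) ≈ 159.733 × 1.1220 ≈ 179.220 mcg/mL.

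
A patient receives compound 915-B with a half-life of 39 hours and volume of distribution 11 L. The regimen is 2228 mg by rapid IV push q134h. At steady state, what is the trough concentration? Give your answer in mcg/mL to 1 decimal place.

20.6 mcg/mL

k = ln2/t½ = ln2/39 ≈ 0.017773 h⁻¹; fraction remaining f = e^(−kτ) = e^(−0.017773×134) ≈ 0.0924.
Single-dose peak C₀ = D/Vd = 2228/11 ≈ 202.545 mcg/mL.
Steady-state trough Cmin,ss = C₀·f/(1−f) ≈ 202.545 × 0.0924/0.9076 ≈ 20.620 mcg/mL.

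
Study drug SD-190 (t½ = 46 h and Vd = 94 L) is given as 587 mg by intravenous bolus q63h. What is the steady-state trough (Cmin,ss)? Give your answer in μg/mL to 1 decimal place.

3.9 μg/mL

Over one 63-h interval, 63/46 ≈ 1.3696 half-lives elapse, leaving f ≈ 0.3870 of each dose.
Each bolus raises the concentration by D/Vd = 587/94 ≈ 6.245 μg/mL.
Steady-state trough Cmin,ss = C₀·f/(1−f) ≈ 6.245 × 0.3870/0.6130 ≈ 3.943 μg/mL.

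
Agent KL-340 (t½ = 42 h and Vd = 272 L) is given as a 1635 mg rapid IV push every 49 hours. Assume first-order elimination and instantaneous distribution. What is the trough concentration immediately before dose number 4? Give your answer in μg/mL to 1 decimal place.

4.4 μg/mL

f = (1/2)^(τ/t½) = (1/2)^(49/42) ≈ 0.4454.
C₀ = D/Vd = 1635/272 ≈ 6.011 μg/mL.
Before the 4th dose, 3 doses have been given. Superposition: Cmin = C₀·(f + f² + … + f^3).
≈ 6.011 × (0.4454 + 0.1984 + 0.0884) ≈ 6.011 × 0.7322 ≈ 4.401 μg/mL.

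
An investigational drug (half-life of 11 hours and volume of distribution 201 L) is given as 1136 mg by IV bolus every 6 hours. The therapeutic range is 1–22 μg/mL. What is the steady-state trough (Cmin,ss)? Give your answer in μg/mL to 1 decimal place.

12.3 μg/mL

k = ln2/t½ = ln2/11 ≈ 0.063013 h⁻¹; fraction remaining f = e^(−kτ) = e^(−0.063013×6) ≈ 0.6852.
Each bolus raises the concentration by D/Vd = 1136/201 ≈ 5.652 μg/mL.
Steady-state trough Cmin,ss = C₀·f/(1−f) ≈ 5.652 × 0.6852/0.3148 ≈ 12.302 μg/mL.
Trough 12.3 μg/mL vs MEC 1 μg/mL: adequate.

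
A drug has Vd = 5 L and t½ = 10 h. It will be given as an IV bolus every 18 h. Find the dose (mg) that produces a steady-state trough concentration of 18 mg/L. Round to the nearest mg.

223 mg

τ/t½ = 18/10 ≈ 1.8, so f = (1/2)^(18/10) ≈ 0.287175.
Cmin,ss = (D/Vd)·f/(1−f), so D = Cmin,ss·Vd·(1−f)/f.
D = 18 × 5 × (1−f)/f ≈ 18 × 5 × 2.48220 ≈ 223.40 mg.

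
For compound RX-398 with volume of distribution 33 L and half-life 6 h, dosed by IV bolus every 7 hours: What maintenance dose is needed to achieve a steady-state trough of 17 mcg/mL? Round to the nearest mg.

τ/t½ = 7/6 ≈ 1.1667, so f = (1/2)^(7/6) ≈ 0.445449.
Cmin,ss = (D/Vd)·f/(1−f), so D = Cmin,ss·Vd·(1−f)/f.
D = 17 × 33 × (1−f)/f ≈ 17 × 33 × 1.24493 ≈ 698.41 mg.

698 mg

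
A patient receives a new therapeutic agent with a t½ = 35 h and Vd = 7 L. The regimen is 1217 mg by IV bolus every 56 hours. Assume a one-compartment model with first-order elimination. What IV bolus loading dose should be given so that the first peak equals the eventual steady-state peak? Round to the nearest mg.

1816 mg

f = (1/2)^(56/35) ≈ 0.329877; accumulation ratio R = 1/(1−f) ≈ 1.49226.
Loading dose to hit Cmax,ss on first dose: D_load = D_maint·R ≈ 1217 × 1.49226 ≈ 1816.08 mg.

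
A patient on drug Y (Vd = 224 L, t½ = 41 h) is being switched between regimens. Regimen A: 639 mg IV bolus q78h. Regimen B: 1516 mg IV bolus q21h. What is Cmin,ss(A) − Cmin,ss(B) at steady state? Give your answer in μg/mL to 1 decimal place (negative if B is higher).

Regimen A: f = (1/2)^(78/41) ≈ 0.2675; Cmin,ss = (639/224)·f/(1−f) ≈ 1.042 μg/mL.
Regimen B: f = (1/2)^(21/41) ≈ 0.7012; Cmin,ss = (1516/224)·f/(1−f) ≈ 15.882 μg/mL.
Difference ≈ 1.042 − 15.882 ≈ -14.840 μg/mL.

-14.8 μg/mL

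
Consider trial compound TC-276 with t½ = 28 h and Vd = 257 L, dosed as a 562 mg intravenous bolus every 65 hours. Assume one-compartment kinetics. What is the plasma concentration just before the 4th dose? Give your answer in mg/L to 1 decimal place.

0.5 mg/L

f = (1/2)^(τ/t½) = (1/2)^(65/28) ≈ 0.2001.
C₀ = D/Vd = 562/257 ≈ 2.187 mg/L.
Before the 4th dose, 3 doses have been given. Superposition: Cmin = C₀·(f + f² + … + f^3).
≈ 2.187 × (0.2001 + 0.0400 + 0.0080) ≈ 2.187 × 0.2481 ≈ 0.543 mg/L.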